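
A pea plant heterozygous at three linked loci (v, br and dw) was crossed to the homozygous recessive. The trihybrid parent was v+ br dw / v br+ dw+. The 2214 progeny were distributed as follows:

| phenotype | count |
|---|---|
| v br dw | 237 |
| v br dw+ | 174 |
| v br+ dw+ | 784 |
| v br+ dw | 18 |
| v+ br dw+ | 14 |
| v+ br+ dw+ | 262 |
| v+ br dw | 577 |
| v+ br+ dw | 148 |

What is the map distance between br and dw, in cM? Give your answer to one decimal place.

16.0 cM

The two rarest classes, v+ br dw+ and v br+ dw, are the double crossovers. Comparing them with the parentals, only the dw allele has switched, so dw is the middle locus and the order is br – dw – v.
Crossovers in the br–dw interval produce the single-crossover classes v+ br+ dw and v br dw+ (148 + 174 = 322) plus the double crossovers (32).
RF(br–dw) = (322 + 32) / 2214 = 354/2214 = 0.1599 → 16.0 cM.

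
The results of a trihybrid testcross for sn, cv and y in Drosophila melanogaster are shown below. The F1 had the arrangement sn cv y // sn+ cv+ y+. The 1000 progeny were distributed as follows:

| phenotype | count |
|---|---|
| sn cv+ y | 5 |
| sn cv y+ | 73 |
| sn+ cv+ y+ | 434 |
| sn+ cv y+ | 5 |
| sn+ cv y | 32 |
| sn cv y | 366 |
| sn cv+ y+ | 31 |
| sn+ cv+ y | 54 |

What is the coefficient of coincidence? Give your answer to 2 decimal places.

The two rarest classes, sn cv+ y and sn+ cv y+, are the double crossovers. Comparing them with the parentals, only the cv allele has switched, so cv is the middle locus and the order is sn – cv – y.
sn–cv: (63 + 10)/1000 = 0.0730; cv–y: (127 + 10)/1000 = 0.1370.
Expected DCO frequency = 0.0730 × 0.1370 ≈ 0.01000; observed = 10/1000 ≈ 0.01000.
Coefficient of coincidence = 0.01000/0.01000 ≈ 1.00.

1.00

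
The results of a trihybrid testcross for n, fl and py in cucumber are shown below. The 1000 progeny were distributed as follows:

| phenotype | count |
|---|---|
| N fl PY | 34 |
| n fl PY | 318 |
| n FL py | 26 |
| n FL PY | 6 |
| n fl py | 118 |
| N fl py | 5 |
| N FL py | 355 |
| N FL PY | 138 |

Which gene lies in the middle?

The two most frequent reciprocal classes, N FL py and n fl PY, are the parental types, so the F1 was N FL py / n fl PY.
The two rarest classes, N fl py and n FL PY, are the double crossovers. Comparing them with the parentals, only the fl allele has switched, so fl is the middle locus and the order is n – fl – py.

fl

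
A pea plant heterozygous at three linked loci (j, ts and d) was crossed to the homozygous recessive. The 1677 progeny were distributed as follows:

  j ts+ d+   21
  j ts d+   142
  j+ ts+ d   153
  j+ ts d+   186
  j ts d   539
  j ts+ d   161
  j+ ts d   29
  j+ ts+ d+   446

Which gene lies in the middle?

j

The two most frequent reciprocal classes, j+ ts+ d+ and j ts d, are the parental types, so the F1 was j+ ts+ d+ / j ts d.
The two rarest classes, j ts+ d+ and j+ ts d, are the double crossovers. Comparing them with the parentals, only the j allele has switched, so j is the middle locus and the order is d – j – ts.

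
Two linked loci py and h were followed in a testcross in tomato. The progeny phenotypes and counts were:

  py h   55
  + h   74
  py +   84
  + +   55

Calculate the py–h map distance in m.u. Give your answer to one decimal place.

The two most frequent classes, + h (74) and py + (84), are the parental types, so the F1 was + h / py +.
The recombinant classes are + + and py h: 55 + 55 = 110.
Recombination frequency = 110/268 = 0.4104 ≈ 41.0%, i.e. 41.0 m.u.

41.0 m.u.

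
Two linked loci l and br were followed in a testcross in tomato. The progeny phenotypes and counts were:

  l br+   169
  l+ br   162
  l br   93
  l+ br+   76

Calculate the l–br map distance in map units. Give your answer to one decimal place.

33.8 map units

The two most frequent classes, l+ br (162) and l br+ (169), are the parental types, so the F1 was l+ br / l br+.
The recombinant classes are l+ br+ and l br: 76 + 93 = 169.
Recombination frequency = 169/500 = 0.3380 ≈ 33.8%, i.e. 33.8 map units.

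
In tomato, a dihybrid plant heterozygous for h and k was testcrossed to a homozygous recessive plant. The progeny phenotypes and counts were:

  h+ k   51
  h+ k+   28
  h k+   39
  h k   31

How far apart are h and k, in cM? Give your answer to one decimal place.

39.6 cM

The two most frequent classes, h+ k (51) and h k+ (39), are the parental types, so the F1 was h+ k / h k+.
The recombinant classes are h+ k+ and h k: 28 + 31 = 59.
Recombination frequency = 59/149 = 0.3960 ≈ 39.6%, i.e. 39.6 cM.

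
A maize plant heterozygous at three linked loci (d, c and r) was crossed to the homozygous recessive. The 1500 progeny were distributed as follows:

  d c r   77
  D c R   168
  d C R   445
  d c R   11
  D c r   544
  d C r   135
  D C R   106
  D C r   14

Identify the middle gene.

The two most frequent reciprocal classes, d C R and D c r, are the parental types, so the F1 was d C R / D c r.
The two rarest classes, d c R and D C r, are the double crossovers. Comparing them with the parentals, only the c allele has switched, so c is the middle locus and the order is r – c – d.

c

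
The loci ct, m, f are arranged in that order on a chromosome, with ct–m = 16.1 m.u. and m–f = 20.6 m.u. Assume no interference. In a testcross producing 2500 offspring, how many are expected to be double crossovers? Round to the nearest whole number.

83

Map distances give recombination frequencies of 0.161 and 0.206 for the two intervals.
With no interference, expected double-crossover frequency = 0.161 × 0.206 = 0.03317.
Expected number = 0.03317 × 2500 = 82.92 ≈ 83.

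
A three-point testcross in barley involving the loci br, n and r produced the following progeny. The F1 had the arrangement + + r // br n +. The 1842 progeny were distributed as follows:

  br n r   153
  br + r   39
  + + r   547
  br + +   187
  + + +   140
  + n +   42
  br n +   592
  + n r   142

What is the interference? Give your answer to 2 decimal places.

The two rarest classes, br + r and + n +, are the double crossovers. Comparing them with the parentals, only the br allele has switched, so br is the middle locus and the order is r – br – n.
r–br: (293 + 81)/1842 = 0.2030; br–n: (329 + 81)/1842 = 0.2226.
Expected DCO frequency = 0.2030 × 0.2226 ≈ 0.04519; observed = 81/1842 ≈ 0.04397.
Coefficient of coincidence = 0.04397/0.04519 ≈ 0.97; interference = 1 − 0.97 = 0.03.

0.03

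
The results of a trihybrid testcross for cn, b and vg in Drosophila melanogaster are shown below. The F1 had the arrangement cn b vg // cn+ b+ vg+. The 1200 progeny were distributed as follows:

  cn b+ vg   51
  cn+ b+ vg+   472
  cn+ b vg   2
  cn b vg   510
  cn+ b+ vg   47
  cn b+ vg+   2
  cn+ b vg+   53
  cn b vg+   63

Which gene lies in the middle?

The two rarest classes, cn+ b vg and cn b+ vg+, are the double crossovers. Comparing them with the parentals, only the cn allele has switched, so cn is the middle locus and the order is b – cn – vg.

cn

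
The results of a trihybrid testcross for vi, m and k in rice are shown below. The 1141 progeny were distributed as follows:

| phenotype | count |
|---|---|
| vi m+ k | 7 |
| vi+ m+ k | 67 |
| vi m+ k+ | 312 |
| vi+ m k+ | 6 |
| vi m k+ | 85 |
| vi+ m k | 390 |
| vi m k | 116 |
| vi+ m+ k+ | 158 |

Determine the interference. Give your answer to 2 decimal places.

0.69

The two most frequent reciprocal classes, vi m+ k+ and vi+ m k, are the parental types, so the F1 was vi m+ k+ / vi+ m k.
The two rarest classes, vi m+ k and vi+ m k+, are the double crossovers. Comparing them with the parentals, only the k allele has switched, so k is the middle locus and the order is vi – k – m.
vi–k: (274 + 13)/1141 = 0.2515; k–m: (152 + 13)/1141 = 0.1446.
Expected DCO frequency = 0.2515 × 0.1446 ≈ 0.03637; observed = 13/1141 ≈ 0.01139.
Coefficient of coincidence = 0.01139/0.03637 ≈ 0.31; interference = 1 − 0.31 = 0.69.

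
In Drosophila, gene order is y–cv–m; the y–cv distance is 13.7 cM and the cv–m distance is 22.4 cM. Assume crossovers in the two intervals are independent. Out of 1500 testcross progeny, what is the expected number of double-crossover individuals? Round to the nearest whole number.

Map distances give recombination frequencies of 0.137 and 0.224 for the two intervals.
With no interference, expected double-crossover frequency = 0.137 × 0.224 = 0.03069.
Expected number = 0.03069 × 1500 = 46.03 ≈ 46.

46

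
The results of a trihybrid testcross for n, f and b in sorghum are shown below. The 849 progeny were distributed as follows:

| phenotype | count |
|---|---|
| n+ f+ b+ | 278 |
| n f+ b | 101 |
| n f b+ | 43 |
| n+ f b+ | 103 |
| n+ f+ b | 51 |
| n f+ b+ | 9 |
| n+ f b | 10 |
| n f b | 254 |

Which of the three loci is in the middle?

The two most frequent reciprocal classes, n+ f+ b+ and n f b, are the parental types, so the F1 was n+ f+ b+ / n f b.
The two rarest classes, n f+ b+ and n+ f b, are the double crossovers. Comparing them with the parentals, only the n allele has switched, so n is the middle locus and the order is b – n – f.

n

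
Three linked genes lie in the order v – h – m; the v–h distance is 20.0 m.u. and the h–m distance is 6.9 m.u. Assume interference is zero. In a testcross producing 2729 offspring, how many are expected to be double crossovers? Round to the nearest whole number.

38

Map distances give recombination frequencies of 0.200 and 0.069 for the two intervals.
With no interference, expected double-crossover frequency = 0.200 × 0.069 = 0.01380.
Expected number = 0.01380 × 2729 = 37.66 ≈ 38.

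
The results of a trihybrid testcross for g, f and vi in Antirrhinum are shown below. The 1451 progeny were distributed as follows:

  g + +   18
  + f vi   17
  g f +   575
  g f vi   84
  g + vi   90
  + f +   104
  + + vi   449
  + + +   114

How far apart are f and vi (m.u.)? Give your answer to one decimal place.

16.1 m.u.

The two most frequent reciprocal classes, + + vi and g f +, are the parental types, so the F1 was + + vi / g f +.
The two rarest classes, + f vi and g + +, are the double crossovers. Comparing them with the parentals, only the f allele has switched, so f is the middle locus and the order is g – f – vi.
Crossovers in the f–vi interval produce the single-crossover classes + + + and g f vi (114 + 84 = 198) plus the double crossovers (35).
RF(f–vi) = (198 + 35) / 1451 = 233/1451 = 0.1606 → 16.1 m.u.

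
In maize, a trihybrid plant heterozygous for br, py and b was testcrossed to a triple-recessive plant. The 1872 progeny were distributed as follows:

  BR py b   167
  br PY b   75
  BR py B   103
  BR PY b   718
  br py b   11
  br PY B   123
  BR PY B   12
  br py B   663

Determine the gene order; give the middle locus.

The two most frequent reciprocal classes, BR PY b and br py B, are the parental types, so the F1 was BR PY b / br py B.
The two rarest classes, BR PY B and br py b, are the double crossovers. Comparing them with the parentals, only the b allele has switched, so b is the middle locus and the order is py – b – br.

b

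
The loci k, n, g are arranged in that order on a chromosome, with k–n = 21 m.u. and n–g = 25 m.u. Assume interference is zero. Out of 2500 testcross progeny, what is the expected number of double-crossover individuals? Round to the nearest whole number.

131

Map distances give recombination frequencies of 0.210 and 0.250 for the two intervals.
With no interference, expected double-crossover frequency = 0.210 × 0.250 = 0.05250.
Expected number = 0.05250 × 2500 = 131.25 ≈ 131.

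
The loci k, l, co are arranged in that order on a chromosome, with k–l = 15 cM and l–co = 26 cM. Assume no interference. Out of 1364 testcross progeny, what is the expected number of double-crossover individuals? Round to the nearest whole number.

Map distances give recombination frequencies of 0.150 and 0.260 for the two intervals.
With no interference, expected double-crossover frequency = 0.150 × 0.260 = 0.03900.
Expected number = 0.03900 × 1364 = 53.20 ≈ 53.

53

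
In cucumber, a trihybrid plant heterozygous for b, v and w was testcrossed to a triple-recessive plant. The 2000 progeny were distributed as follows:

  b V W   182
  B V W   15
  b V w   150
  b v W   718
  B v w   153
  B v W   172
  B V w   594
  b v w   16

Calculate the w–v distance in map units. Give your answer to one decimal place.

The two most frequent reciprocal classes, B V w and b v W, are the parental types, so the F1 was B V w / b v W.
The two rarest classes, B V W and b v w, are the double crossovers. Comparing them with the parentals, only the w allele has switched, so w is the middle locus and the order is v – w – b.
Crossovers in the v–w interval produce the single-crossover classes B v w and b V W (153 + 182 = 335) plus the double crossovers (31).
RF(v–w) = (335 + 31) / 2000 = 366/2000 = 0.1830 → 18.3 map units.

18.3 map units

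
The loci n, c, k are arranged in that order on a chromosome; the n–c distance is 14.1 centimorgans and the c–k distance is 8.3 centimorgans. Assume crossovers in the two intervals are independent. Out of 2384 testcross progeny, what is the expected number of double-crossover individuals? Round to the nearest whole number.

Map distances give recombination frequencies of 0.141 and 0.083 for the two intervals.
With no interference, expected double-crossover frequency = 0.141 × 0.083 = 0.01170.
Expected number = 0.01170 × 2384 = 27.90 ≈ 28.

28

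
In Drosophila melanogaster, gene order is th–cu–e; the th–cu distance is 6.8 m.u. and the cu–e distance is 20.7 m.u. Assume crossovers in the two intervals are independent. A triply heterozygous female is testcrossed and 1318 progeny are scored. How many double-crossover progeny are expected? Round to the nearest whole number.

19

Map distances give recombination frequencies of 0.068 and 0.207 for the two intervals.
With no interference, expected double-crossover frequency = 0.068 × 0.207 = 0.01408.
Expected number = 0.01408 × 1318 = 18.55 ≈ 19.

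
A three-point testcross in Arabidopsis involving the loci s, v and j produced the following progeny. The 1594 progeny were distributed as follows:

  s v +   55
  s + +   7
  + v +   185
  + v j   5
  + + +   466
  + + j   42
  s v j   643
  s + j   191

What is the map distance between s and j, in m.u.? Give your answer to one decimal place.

The two most frequent reciprocal classes, + + + and s v j, are the parental types, so the F1 was + + + / s v j.
The two rarest classes, s + + and + v j, are the double crossovers. Comparing them with the parentals, only the s allele has switched, so s is the middle locus and the order is j – s – v.
Crossovers in the j–s interval produce the single-crossover classes + + j and s v + (42 + 55 = 97) plus the double crossovers (12).
RF(j–s) = (97 + 12) / 1594 = 109/1594 = 0.0684 → 6.8 m.u.

6.8 m.u.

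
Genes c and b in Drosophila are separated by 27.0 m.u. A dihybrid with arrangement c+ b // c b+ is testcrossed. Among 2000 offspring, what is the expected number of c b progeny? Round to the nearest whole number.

A map distance of 27.0 m.u. corresponds to a recombination frequency of 0.270.
The F1 is c+ b / c b+, so c b is a recombinant gamete class with expected frequency r/2 = 0.270/2 = 0.1350.
Expected number = 0.1350 × 2000 = 270.00 ≈ 270.

270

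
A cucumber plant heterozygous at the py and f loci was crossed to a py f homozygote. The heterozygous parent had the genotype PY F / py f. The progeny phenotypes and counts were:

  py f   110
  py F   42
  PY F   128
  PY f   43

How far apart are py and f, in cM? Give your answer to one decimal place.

The recombinant classes are PY f and py F: 43 + 42 = 85.
Recombination frequency = 85/323 = 0.2632 ≈ 26.3%, i.e. 26.3 cM.

26.3 cM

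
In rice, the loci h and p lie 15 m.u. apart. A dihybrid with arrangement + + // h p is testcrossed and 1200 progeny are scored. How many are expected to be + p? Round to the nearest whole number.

A map distance of 15 m.u. corresponds to a recombination frequency of 0.150.
The F1 is + + / h p, so + p is a recombinant gamete class with expected frequency r/2 = 0.150/2 = 0.0750.
Expected number = 0.0750 × 1200 = 90.00 ≈ 90.

90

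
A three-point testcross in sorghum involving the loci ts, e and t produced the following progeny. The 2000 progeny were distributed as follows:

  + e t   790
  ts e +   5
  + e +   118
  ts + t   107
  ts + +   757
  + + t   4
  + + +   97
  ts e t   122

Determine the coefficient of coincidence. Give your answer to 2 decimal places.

The two most frequent reciprocal classes, + e t and ts + +, are the parental types, so the F1 was + e t / ts + +.
The two rarest classes, + + t and ts e +, are the double crossovers. Comparing them with the parentals, only the e allele has switched, so e is the middle locus and the order is ts – e – t.
ts–e: (219 + 9)/2000 = 0.1140; e–t: (225 + 9)/2000 = 0.1170.
Expected DCO frequency = 0.1140 × 0.1170 ≈ 0.01334; observed = 9/2000 ≈ 0.00450.
Coefficient of coincidence = 0.00450/0.01334 ≈ 0.34.

0.34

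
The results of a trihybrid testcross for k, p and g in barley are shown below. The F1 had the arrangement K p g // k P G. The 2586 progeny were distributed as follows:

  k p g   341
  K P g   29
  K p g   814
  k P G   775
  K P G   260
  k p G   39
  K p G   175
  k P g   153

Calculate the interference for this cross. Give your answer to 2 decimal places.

0.34

The two rarest classes, K P g and k p G, are the double crossovers. Comparing them with the parentals, only the p allele has switched, so p is the middle locus and the order is g – p – k.
g–p: (328 + 68)/2586 = 0.1531; p–k: (601 + 68)/2586 = 0.2587.
Expected DCO frequency = 0.1531 × 0.2587 ≈ 0.03961; observed = 68/2586 ≈ 0.02630.
Coefficient of coincidence = 0.02630/0.03961 ≈ 0.66; interference = 1 − 0.66 = 0.34.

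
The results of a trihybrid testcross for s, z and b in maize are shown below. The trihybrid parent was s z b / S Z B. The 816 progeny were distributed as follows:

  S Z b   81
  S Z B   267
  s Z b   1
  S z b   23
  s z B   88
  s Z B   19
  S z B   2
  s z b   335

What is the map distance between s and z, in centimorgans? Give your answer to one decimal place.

5.5 centimorgans

The two rarest classes, s Z b and S z B, are the double crossovers. Comparing them with the parentals, only the z allele has switched, so z is the middle locus and the order is b – z – s.
Crossovers in the z–s interval produce the single-crossover classes S z b and s Z B (23 + 19 = 42) plus the double crossovers (3).
RF(z–s) = (42 + 3) / 816 = 45/816 = 0.0551 → 5.5 centimorgans.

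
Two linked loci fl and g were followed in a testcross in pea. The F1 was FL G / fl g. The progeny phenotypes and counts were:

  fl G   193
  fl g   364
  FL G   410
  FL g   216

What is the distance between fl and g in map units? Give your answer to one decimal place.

The recombinant classes are FL g and fl G: 216 + 193 = 409.
Recombination frequency = 409/1183 = 0.3457 ≈ 34.6%, i.e. 34.6 map units.

34.6 map units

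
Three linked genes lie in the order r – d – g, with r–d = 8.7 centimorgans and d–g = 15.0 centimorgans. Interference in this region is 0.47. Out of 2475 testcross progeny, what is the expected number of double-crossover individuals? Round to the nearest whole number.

17

Map distances give recombination frequencies of 0.087 and 0.150 for the two intervals.
With interference 0.47 (so coincidence = 0.53), expected double-crossover frequency = 0.087 × 0.150 × 0.53 = 0.00692.
Expected number = 0.00692 × 2475 = 17.12 ≈ 17.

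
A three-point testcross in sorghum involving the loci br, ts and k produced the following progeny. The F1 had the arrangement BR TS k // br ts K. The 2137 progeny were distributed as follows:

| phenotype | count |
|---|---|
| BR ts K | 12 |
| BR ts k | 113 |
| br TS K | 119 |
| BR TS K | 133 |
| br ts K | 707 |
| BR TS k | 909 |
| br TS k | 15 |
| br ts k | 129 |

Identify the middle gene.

The two rarest classes, br TS k and BR ts K, are the double crossovers. Comparing them with the parentals, only the br allele has switched, so br is the middle locus and the order is k – br – ts.

br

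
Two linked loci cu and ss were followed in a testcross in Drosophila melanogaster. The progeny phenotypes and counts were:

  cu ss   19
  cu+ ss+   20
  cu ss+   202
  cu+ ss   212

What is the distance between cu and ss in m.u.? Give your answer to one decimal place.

The two most frequent classes, cu+ ss (212) and cu ss+ (202), are the parental types, so the F1 was cu+ ss / cu ss+.
The recombinant classes are cu+ ss+ and cu ss: 20 + 19 = 39.
Recombination frequency = 39/453 = 0.0861 ≈ 8.6%, i.e. 8.6 m.u.

8.6 m.u.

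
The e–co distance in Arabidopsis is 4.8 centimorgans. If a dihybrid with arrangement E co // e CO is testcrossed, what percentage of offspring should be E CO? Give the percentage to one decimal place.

2.4%

A map distance of 4.8 centimorgans corresponds to a recombination frequency of 0.048.
The F1 is E co / e CO, so E CO is a recombinant gamete class with expected frequency r/2 = 0.048/2 = 0.0240.
That is 0.0240 = 2.4% of the progeny.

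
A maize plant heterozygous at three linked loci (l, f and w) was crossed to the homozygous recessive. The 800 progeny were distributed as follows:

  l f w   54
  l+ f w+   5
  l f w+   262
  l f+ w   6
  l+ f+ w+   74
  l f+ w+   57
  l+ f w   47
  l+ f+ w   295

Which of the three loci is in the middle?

l

The two most frequent reciprocal classes, l+ f+ w and l f w+, are the parental types, so the F1 was l+ f+ w / l f w+.
The two rarest classes, l f+ w and l+ f w+, are the double crossovers. Comparing them with the parentals, only the l allele has switched, so l is the middle locus and the order is w – l – f.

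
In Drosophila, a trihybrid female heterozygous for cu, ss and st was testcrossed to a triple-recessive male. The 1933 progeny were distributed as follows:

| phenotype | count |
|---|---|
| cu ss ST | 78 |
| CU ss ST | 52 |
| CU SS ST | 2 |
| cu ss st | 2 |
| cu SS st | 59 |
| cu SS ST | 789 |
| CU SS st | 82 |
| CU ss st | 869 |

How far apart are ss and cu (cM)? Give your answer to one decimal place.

8.5 cM

The two most frequent reciprocal classes, CU ss st and cu SS ST, are the parental types, so the F1 was CU ss st / cu SS ST.
The two rarest classes, cu ss st and CU SS ST, are the double crossovers. Comparing them with the parentals, only the cu allele has switched, so cu is the middle locus and the order is ss – cu – st.
Crossovers in the ss–cu interval produce the single-crossover classes CU SS st and cu ss ST (82 + 78 = 160) plus the double crossovers (4).
RF(ss–cu) = (160 + 4) / 1933 = 164/1933 = 0.0848 → 8.5 cM.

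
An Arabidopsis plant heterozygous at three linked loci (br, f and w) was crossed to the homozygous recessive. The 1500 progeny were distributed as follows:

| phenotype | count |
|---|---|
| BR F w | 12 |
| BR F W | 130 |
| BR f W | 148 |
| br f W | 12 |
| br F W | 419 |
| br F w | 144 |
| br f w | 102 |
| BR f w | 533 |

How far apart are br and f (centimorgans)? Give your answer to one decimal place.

17.1 centimorgans

The two most frequent reciprocal classes, BR f w and br F W, are the parental types, so the F1 was BR f w / br F W.
The two rarest classes, BR F w and br f W, are the double crossovers. Comparing them with the parentals, only the f allele has switched, so f is the middle locus and the order is br – f – w.
Crossovers in the br–f interval produce the single-crossover classes br f w and BR F W (102 + 130 = 232) plus the double crossovers (24).
RF(br–f) = (232 + 24) / 1500 = 256/1500 = 0.1707 → 17.1 centimorgans.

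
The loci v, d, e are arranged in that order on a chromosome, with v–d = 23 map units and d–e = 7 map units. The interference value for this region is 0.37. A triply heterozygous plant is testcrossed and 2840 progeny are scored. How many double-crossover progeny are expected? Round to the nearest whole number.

29

Map distances give recombination frequencies of 0.230 and 0.070 for the two intervals.
With interference 0.37 (so coincidence = 0.63), expected double-crossover frequency = 0.230 × 0.070 × 0.63 = 0.01014.
Expected number = 0.01014 × 2840 = 28.81 ≈ 29.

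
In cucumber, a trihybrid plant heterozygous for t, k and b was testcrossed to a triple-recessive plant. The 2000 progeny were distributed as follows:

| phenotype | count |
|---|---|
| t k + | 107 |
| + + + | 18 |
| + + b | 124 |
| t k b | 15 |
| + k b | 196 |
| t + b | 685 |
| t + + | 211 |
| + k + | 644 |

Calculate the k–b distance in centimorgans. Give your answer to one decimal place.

22.0 centimorgans

The two most frequent reciprocal classes, t + b and + k +, are the parental types, so the F1 was t + b / + k +.
The two rarest classes, t k b and + + +, are the double crossovers. Comparing them with the parentals, only the k allele has switched, so k is the middle locus and the order is b – k – t.
Crossovers in the b–k interval produce the single-crossover classes t + + and + k b (211 + 196 = 407) plus the double crossovers (33).
RF(b–k) = (407 + 33) / 2000 = 440/2000 = 0.2200 → 22.0 centimorgans.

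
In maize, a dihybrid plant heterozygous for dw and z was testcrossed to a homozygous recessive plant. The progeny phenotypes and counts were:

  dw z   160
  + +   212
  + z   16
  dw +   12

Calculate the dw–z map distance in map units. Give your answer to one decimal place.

The two most frequent classes, + + (212) and dw z (160), are the parental types, so the F1 was + + / dw z.
The recombinant classes are + z and dw +: 16 + 12 = 28.
Recombination frequency = 28/400 = 0.0700 ≈ 7.0%, i.e. 7.0 map units.

7.0 map units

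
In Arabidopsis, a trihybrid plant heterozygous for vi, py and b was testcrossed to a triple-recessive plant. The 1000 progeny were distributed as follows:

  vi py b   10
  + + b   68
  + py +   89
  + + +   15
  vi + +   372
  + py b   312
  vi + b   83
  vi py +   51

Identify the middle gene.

The two most frequent reciprocal classes, vi + + and + py b, are the parental types, so the F1 was vi + + / + py b.
The two rarest classes, + + + and vi py b, are the double crossovers. Comparing them with the parentals, only the vi allele has switched, so vi is the middle locus and the order is py – vi – b.

vi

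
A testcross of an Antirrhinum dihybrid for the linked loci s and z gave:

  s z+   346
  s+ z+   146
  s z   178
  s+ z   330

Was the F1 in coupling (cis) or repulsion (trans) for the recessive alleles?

trans

The two most frequent classes are s+ z (330) and s z+ (346); these are the parental (non-recombinant) types.
So the F1 carried s+ z on one chromosome and s z+ on the other — the recessive alleles are on opposite chromosomes (trans / repulsion).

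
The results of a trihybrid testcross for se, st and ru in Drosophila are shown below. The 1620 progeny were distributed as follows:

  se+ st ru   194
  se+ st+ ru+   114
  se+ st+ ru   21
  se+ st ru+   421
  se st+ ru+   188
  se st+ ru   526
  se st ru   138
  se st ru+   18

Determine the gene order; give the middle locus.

se

The two most frequent reciprocal classes, se st+ ru and se+ st ru+, are the parental types, so the F1 was se st+ ru / se+ st ru+.
The two rarest classes, se+ st+ ru and se st ru+, are the double crossovers. Comparing them with the parentals, only the se allele has switched, so se is the middle locus and the order is st – se – ru.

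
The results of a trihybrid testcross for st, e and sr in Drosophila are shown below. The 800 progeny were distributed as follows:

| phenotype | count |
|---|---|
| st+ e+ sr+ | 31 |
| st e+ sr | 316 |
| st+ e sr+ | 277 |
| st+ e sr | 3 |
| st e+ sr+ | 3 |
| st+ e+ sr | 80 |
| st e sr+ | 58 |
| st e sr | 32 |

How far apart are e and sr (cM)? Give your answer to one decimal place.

The two most frequent reciprocal classes, st e+ sr and st+ e sr+, are the parental types, so the F1 was st e+ sr / st+ e sr+.
The two rarest classes, st e+ sr+ and st+ e sr, are the double crossovers. Comparing them with the parentals, only the sr allele has switched, so sr is the middle locus and the order is st – sr – e.
Crossovers in the sr–e interval produce the single-crossover classes st e sr and st+ e+ sr+ (32 + 31 = 63) plus the double crossovers (6).
RF(sr–e) = (63 + 6) / 800 = 69/800 = 0.0862 → 8.6 cM.

8.6 cM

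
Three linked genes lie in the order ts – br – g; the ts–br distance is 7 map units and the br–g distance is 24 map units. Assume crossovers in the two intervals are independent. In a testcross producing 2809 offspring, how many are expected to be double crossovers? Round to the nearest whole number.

47

Map distances give recombination frequencies of 0.070 and 0.240 for the two intervals.
With no interference, expected double-crossover frequency = 0.070 × 0.240 = 0.01680.
Expected number = 0.01680 × 2809 = 47.19 ≈ 47.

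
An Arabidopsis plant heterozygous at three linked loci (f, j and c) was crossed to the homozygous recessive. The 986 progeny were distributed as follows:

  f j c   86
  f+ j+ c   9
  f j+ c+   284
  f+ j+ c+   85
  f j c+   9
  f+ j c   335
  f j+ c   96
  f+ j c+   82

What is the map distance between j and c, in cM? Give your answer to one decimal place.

19.9 cM

The two most frequent reciprocal classes, f+ j c and f j+ c+, are the parental types, so the F1 was f+ j c / f j+ c+.
The two rarest classes, f+ j+ c and f j c+, are the double crossovers. Comparing them with the parentals, only the j allele has switched, so j is the middle locus and the order is f – j – c.
Crossovers in the j–c interval produce the single-crossover classes f+ j c+ and f j+ c (82 + 96 = 178) plus the double crossovers (18).
RF(j–c) = (178 + 18) / 986 = 196/986 = 0.1988 → 19.9 cM.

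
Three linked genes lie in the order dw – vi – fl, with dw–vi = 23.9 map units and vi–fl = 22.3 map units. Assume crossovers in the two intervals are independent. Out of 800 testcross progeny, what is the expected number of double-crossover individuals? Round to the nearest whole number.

Map distances give recombination frequencies of 0.239 and 0.223 for the two intervals.
With no interference, expected double-crossover frequency = 0.239 × 0.223 = 0.05330.
Expected number = 0.05330 × 800 = 42.64 ≈ 43.

43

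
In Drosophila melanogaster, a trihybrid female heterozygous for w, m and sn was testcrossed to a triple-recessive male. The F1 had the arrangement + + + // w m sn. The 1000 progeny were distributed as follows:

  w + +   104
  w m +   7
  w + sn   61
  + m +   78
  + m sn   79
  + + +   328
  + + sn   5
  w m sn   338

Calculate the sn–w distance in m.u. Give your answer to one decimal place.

The two rarest classes, + + sn and w m +, are the double crossovers. Comparing them with the parentals, only the sn allele has switched, so sn is the middle locus and the order is w – sn – m.
Crossovers in the w–sn interval produce the single-crossover classes w + + and + m sn (104 + 79 = 183) plus the double crossovers (12).
RF(w–sn) = (183 + 12) / 1000 = 195/1000 = 0.1950 → 19.5 m.u.

19.5 m.u.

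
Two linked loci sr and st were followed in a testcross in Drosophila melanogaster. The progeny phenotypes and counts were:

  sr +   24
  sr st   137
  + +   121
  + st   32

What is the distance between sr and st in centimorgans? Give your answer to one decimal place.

The two most frequent classes, + + (121) and sr st (137), are the parental types, so the F1 was + + / sr st.
The recombinant classes are + st and sr +: 32 + 24 = 56.
Recombination frequency = 56/314 = 0.1783 ≈ 17.8%, i.e. 17.8 centimorgans.

17.8 centimorgans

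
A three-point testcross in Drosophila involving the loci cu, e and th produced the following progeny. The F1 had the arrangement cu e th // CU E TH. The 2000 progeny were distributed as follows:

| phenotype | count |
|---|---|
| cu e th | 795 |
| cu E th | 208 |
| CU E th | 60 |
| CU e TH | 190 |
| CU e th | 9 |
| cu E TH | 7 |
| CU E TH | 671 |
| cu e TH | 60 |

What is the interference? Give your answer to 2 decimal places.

0.43

The two rarest classes, CU e th and cu E TH, are the double crossovers. Comparing them with the parentals, only the cu allele has switched, so cu is the middle locus and the order is e – cu – th.
e–cu: (398 + 16)/2000 = 0.2070; cu–th: (120 + 16)/2000 = 0.0680.
Expected DCO frequency = 0.2070 × 0.0680 ≈ 0.01408; observed = 16/2000 ≈ 0.00800.
Coefficient of coincidence = 0.00800/0.01408 ≈ 0.57; interference = 1 − 0.57 = 0.43.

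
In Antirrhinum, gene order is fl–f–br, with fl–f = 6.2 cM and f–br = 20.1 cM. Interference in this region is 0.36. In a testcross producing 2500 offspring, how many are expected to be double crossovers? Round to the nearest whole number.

Map distances give recombination frequencies of 0.062 and 0.201 for the two intervals.
With interference 0.36 (so coincidence = 0.64), expected double-crossover frequency = 0.062 × 0.201 × 0.64 = 0.00798.
Expected number = 0.00798 × 2500 = 19.94 ≈ 20.

20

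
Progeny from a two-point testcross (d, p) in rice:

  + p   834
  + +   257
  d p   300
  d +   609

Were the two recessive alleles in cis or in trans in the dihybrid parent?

The two most frequent classes are + p (834) and d + (609); these are the parental (non-recombinant) types.
So the F1 carried + p on one chromosome and d + on the other — the recessive alleles are on opposite chromosomes (trans / repulsion).

trans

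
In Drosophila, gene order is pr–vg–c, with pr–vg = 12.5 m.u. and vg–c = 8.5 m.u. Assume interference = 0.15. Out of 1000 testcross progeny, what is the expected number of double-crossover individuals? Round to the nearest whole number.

Map distances give recombination frequencies of 0.125 and 0.085 for the two intervals.
With interference 0.15 (so coincidence = 0.85), expected double-crossover frequency = 0.125 × 0.085 × 0.85 = 0.00903.
Expected number = 0.00903 × 1000 = 9.03 ≈ 9.

9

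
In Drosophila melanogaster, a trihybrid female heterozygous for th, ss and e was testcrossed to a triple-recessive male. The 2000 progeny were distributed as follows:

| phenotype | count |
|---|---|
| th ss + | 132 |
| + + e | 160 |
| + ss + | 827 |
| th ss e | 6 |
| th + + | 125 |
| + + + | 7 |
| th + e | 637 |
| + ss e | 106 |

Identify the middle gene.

ss

The two most frequent reciprocal classes, th + e and + ss +, are the parental types, so the F1 was th + e / + ss +.
The two rarest classes, th ss e and + + +, are the double crossovers. Comparing them with the parentals, only the ss allele has switched, so ss is the middle locus and the order is e – ss – th.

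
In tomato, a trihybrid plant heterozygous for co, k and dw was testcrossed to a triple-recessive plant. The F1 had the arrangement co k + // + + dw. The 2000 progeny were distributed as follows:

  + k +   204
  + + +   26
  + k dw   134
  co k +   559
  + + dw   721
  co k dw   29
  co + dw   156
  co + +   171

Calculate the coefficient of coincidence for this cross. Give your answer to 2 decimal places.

The two rarest classes, co k dw and + + +, are the double crossovers. Comparing them with the parentals, only the dw allele has switched, so dw is the middle locus and the order is k – dw – co.
k–dw: (305 + 55)/2000 = 0.1800; dw–co: (360 + 55)/2000 = 0.2075.
Expected DCO frequency = 0.1800 × 0.2075 ≈ 0.03735; observed = 55/2000 ≈ 0.02750.
Coefficient of coincidence = 0.02750/0.03735 ≈ 0.74.

0.74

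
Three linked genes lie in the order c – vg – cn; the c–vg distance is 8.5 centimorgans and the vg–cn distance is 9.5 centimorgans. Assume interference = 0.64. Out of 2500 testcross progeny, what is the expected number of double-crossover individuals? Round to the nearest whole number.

Map distances give recombination frequencies of 0.085 and 0.095 for the two intervals.
With interference 0.64 (so coincidence = 0.36), expected double-crossover frequency = 0.085 × 0.095 × 0.36 = 0.00291.
Expected number = 0.00291 × 2500 = 7.27 ≈ 7.

7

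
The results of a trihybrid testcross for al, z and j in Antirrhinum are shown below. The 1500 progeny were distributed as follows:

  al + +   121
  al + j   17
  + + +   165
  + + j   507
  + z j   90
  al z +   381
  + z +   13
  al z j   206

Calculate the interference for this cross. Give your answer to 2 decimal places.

0.53

The two most frequent reciprocal classes, + + j and al z +, are the parental types, so the F1 was + + j / al z +.
The two rarest classes, al + j and + z +, are the double crossovers. Comparing them with the parentals, only the al allele has switched, so al is the middle locus and the order is j – al – z.
j–al: (371 + 30)/1500 = 0.2673; al–z: (211 + 30)/1500 = 0.1607.
Expected DCO frequency = 0.2673 × 0.1607 ≈ 0.04296; observed = 30/1500 ≈ 0.02000.
Coefficient of coincidence = 0.02000/0.04296 ≈ 0.47; interference = 1 − 0.47 = 0.53.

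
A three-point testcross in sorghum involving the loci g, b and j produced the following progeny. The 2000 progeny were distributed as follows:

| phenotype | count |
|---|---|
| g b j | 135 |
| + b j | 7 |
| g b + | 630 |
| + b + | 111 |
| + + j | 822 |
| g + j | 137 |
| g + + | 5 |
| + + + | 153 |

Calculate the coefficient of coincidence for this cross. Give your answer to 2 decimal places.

The two most frequent reciprocal classes, g b + and + + j, are the parental types, so the F1 was g b + / + + j.
The two rarest classes, g + + and + b j, are the double crossovers. Comparing them with the parentals, only the b allele has switched, so b is the middle locus and the order is g – b – j.
g–b: (248 + 12)/2000 = 0.1300; b–j: (288 + 12)/2000 = 0.1500.
Expected DCO frequency = 0.1300 × 0.1500 ≈ 0.01950; observed = 12/2000 ≈ 0.00600.
Coefficient of coincidence = 0.00600/0.01950 ≈ 0.31.

0.31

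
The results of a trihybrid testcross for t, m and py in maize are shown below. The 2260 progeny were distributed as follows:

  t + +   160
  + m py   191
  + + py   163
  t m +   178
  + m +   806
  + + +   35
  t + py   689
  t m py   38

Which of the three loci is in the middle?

The two most frequent reciprocal classes, t + py and + m +, are the parental types, so the F1 was t + py / + m +.
The two rarest classes, t m py and + + +, are the double crossovers. Comparing them with the parentals, only the m allele has switched, so m is the middle locus and the order is py – m – t.

m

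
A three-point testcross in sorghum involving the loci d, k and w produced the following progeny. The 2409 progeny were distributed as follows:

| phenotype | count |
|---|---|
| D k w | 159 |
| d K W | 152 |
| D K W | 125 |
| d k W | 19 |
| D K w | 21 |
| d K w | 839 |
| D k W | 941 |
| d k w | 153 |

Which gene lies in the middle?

d

The two most frequent reciprocal classes, D k W and d K w, are the parental types, so the F1 was D k W / d K w.
The two rarest classes, d k W and D K w, are the double crossovers. Comparing them with the parentals, only the d allele has switched, so d is the middle locus and the order is w – d – k.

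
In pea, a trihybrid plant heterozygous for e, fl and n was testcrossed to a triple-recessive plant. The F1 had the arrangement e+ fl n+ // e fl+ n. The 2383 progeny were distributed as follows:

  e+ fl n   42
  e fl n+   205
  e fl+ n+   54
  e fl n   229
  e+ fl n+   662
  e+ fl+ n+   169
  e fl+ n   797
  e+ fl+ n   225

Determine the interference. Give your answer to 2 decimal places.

The two rarest classes, e+ fl n and e fl+ n+, are the double crossovers. Comparing them with the parentals, only the n allele has switched, so n is the middle locus and the order is e – n – fl.
e–n: (430 + 96)/2383 = 0.2207; n–fl: (398 + 96)/2383 = 0.2073.
Expected DCO frequency = 0.2207 × 0.2073 ≈ 0.04575; observed = 96/2383 ≈ 0.04029.
Coefficient of coincidence = 0.04029/0.04575 ≈ 0.88; interference = 1 − 0.88 = 0.12.

0.12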